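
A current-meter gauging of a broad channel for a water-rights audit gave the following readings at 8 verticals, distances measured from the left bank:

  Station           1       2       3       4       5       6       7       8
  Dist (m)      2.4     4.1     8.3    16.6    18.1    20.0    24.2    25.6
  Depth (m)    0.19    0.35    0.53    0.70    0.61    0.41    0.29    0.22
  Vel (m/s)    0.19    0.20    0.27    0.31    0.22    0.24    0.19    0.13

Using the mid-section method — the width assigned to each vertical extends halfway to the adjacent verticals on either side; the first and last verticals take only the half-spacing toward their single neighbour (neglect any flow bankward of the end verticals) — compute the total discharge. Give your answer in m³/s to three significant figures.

w_1 = (4.1 − 2.4)/2 = 0.85 m; q_1 = 0.19 × 0.19 × 0.85 = 0.03069 m³/s
w_2 = (8.3 − 2.4)/2 = 2.95 m; q_2 = 0.20 × 0.35 × 2.95 = 0.2065 m³/s
w_3 = (16.6 − 4.1)/2 = 6.25 m; q_3 = 0.27 × 0.53 × 6.25 = 0.8944 m³/s
w_4 = (18.1 − 8.3)/2 = 4.9 m; q_4 = 0.31 × 0.70 × 4.9 = 1.063 m³/s
w_5 = (20.0 − 16.6)/2 = 1.7 m; q_5 = 0.22 × 0.61 × 1.7 = 0.2281 m³/s
w_6 = (24.2 − 18.1)/2 = 3.05 m; q_6 = 0.24 × 0.41 × 3.05 = 0.3001 m³/s
w_7 = (25.6 − 20.0)/2 = 2.8 m; q_7 = 0.19 × 0.29 × 2.8 = 0.1543 m³/s
w_8 = (25.6 − 24.2)/2 = 0.7 m; q_8 = 0.13 × 0.22 × 0.7 = 0.02002 m³/s
Q = Σ qᵢ = 2.897 m³/s

2.90 m³/s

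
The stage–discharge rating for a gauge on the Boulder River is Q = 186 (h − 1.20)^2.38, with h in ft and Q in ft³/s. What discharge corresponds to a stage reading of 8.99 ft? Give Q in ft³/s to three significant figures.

24600 ft³/s

Q = 186 × (8.99 − 1.20)^2.38 = 186 × 7.79^2.38 = 24620 ft³/s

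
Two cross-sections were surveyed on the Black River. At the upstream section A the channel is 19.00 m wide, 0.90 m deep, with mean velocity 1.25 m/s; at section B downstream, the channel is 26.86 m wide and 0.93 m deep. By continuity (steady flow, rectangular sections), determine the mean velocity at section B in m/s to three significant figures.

0.856 m/s

Q = A₁V₁ = (19.00×0.90) × 1.25 = 21.38 m³/s
A₂ = 26.86 × 0.93 = 24.98 m²
V₂ = Q/A₂ = 21.38/24.98 = 0.8557 m/s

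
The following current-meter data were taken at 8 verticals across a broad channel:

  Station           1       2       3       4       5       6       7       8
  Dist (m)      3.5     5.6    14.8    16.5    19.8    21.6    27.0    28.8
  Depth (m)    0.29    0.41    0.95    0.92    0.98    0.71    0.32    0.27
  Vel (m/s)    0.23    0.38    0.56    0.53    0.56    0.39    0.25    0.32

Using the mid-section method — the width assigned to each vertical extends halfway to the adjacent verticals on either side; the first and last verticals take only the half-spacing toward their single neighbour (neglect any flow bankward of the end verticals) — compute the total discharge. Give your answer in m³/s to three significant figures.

w_1 = (5.6 − 3.5)/2 = 1.05 m; q_1 = 0.23 × 0.29 × 1.05 = 0.07004 m³/s
w_2 = (14.8 − 3.5)/2 = 5.65 m; q_2 = 0.38 × 0.41 × 5.65 = 0.8803 m³/s
w_3 = (16.5 − 5.6)/2 = 5.45 m; q_3 = 0.56 × 0.95 × 5.45 = 2.899 m³/s
w_4 = (19.8 − 14.8)/2 = 2.5 m; q_4 = 0.53 × 0.92 × 2.5 = 1.219 m³/s
w_5 = (21.6 − 16.5)/2 = 2.55 m; q_5 = 0.56 × 0.98 × 2.55 = 1.399 m³/s
w_6 = (27.0 − 19.8)/2 = 3.6 m; q_6 = 0.39 × 0.71 × 3.6 = 0.9968 m³/s
w_7 = (28.8 − 21.6)/2 = 3.6 m; q_7 = 0.25 × 0.32 × 3.6 = 0.2880 m³/s
w_8 = (28.8 − 27.0)/2 = 0.9 m; q_8 = 0.32 × 0.27 × 0.9 = 0.07776 m³/s
Q = Σ qᵢ = 7.831 m³/s

7.83 m³/s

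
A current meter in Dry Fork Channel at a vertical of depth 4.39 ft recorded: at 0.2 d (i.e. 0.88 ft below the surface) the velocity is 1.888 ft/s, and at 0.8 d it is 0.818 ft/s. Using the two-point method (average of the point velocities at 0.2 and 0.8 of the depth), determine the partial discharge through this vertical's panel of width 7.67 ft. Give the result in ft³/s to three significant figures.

45.6 ft³/s

v̄ = (1.888 + 0.818) / 2 = 1.353 ft/s
q = v̄ × d × w = 1.353 × 4.39 × 7.67 = 45.56 ft³/s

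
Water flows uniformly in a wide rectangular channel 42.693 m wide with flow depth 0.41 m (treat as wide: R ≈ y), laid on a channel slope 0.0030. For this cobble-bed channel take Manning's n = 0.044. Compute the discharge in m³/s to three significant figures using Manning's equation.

A = b·y = 42.693 × 0.41 = 17.50 m²
Wide channel: R ≈ y = 0.41 m
Q = (1/n)·A·R^(2/3)·S^(1/2) = (1/0.044) × 17.50 × 0.4100^(2/3) × 0.0030^(1/2) = 12.03 m³/s

12.0 m³/s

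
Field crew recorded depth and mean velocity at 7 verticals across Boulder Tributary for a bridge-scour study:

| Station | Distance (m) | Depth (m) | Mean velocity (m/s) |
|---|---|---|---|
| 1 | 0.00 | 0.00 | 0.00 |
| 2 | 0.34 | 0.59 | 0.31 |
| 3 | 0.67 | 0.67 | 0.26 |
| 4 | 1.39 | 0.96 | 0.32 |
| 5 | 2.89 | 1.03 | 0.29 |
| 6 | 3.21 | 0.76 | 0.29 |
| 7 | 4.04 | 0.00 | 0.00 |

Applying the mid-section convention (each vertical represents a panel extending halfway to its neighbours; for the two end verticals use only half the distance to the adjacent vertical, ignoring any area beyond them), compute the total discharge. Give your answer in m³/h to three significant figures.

3210 m³/h

w_2 = (0.67 − 0.00)/2 = 0.335 m; q_2 = 0.31 × 0.59 × 0.335 = 0.06127 m³/s
w_3 = (1.39 − 0.34)/2 = 0.525 m; q_3 = 0.26 × 0.67 × 0.525 = 0.09146 m³/s
w_4 = (2.89 − 0.67)/2 = 1.11 m; q_4 = 0.32 × 0.96 × 1.11 = 0.3410 m³/s
w_5 = (3.21 − 1.39)/2 = 0.91 m; q_5 = 0.29 × 1.03 × 0.91 = 0.2718 m³/s
w_6 = (4.04 − 2.89)/2 = 0.575 m; q_6 = 0.29 × 0.76 × 0.575 = 0.1267 m³/s
Stations 1, 7 contribute zero (depth or velocity is 0).
Q = Σ qᵢ = 0.8923 m³/s
= 0.8923 × 3600 = 3212 m³/h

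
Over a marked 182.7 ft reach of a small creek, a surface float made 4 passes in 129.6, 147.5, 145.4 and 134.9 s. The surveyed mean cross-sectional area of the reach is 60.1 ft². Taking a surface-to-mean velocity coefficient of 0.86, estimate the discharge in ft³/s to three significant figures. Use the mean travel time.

t̄ = (129.6 + 147.5 + 145.4 + 134.9) / 4 = 139.35 s
v_surface = L / t̄ = 182.7 / 139.35 = 1.311 ft/s
v_mean = 0.86 × 1.311 = 1.128 ft/s
Q = A × v_mean = 60.1 × 1.128 = 67.76 ft³/s

67.8 ft³/s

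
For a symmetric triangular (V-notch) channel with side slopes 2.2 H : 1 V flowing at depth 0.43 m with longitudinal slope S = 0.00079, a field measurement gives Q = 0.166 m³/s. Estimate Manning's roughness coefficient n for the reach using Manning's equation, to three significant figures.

0.0232

A = z·y² = 2.2×0.43² = 0.4068 m²
P = 2y√(1+z²) = 2×0.43×√(1+2.2²) = 2.078 m
R = A/P = 0.4068/2.078 = 0.1957 m
n = (1/Q)·A·R^(2/3)·S^(1/2) = (1/0.166) × 0.4068 × 0.3371 × 0.02811 = 0.02322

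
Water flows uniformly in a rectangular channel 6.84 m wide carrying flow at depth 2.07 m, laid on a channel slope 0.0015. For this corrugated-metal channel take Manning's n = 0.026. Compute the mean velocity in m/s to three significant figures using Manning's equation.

1.76 m/s

A = b·y = 6.84 × 2.07 = 14.16 m²
P = b + 2y = 6.84 + 2×2.07 = 10.98 m
R = A/P = 14.16/10.98 = 1.290 m
Q = (1/n)·A·R^(2/3)·S^(1/2) = (1/0.026) × 14.16 × 1.290^(2/3) × 0.0015^(1/2) = 24.99 m³/s
V = Q/A = 24.99/14.16 = 1.765 m/s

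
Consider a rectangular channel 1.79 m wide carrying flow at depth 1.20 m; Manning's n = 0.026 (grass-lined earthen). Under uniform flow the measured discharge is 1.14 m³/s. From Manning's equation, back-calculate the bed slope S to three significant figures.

A = b·y = 1.79 × 1.20 = 2.148 m²
P = b + 2y = 1.79 + 2×1.20 = 4.190 m
R = A/P = 2.148/4.190 = 0.5126 m
S = (Q·n / (1·A·R^(2/3)))² = (1.14×0.026 / (1×2.148×0.6405))² = 0.0004641

0.000464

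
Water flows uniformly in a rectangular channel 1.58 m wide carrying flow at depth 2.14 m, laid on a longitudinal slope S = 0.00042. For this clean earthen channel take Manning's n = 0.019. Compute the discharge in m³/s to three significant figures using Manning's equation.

A = b·y = 1.58 × 2.14 = 3.381 m²
P = b + 2y = 1.58 + 2×2.14 = 5.860 m
R = A/P = 3.381/5.860 = 0.5770 m
Q = (1/n)·A·R^(2/3)·S^(1/2) = (1/0.019) × 3.381 × 0.5770^(2/3) × 0.00042^(1/2) = 2.528 m³/s

2.53 m³/s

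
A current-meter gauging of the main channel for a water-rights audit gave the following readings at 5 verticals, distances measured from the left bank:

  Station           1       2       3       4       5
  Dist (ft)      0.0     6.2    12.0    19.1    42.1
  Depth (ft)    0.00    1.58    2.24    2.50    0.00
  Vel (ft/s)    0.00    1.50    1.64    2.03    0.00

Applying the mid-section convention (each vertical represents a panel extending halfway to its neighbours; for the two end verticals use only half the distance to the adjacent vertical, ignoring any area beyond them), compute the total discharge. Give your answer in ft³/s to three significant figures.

w_2 = (12.0 − 0.0)/2 = 6 ft; q_2 = 1.50 × 1.58 × 6 = 14.22 ft³/s
w_3 = (19.1 − 6.2)/2 = 6.45 ft; q_3 = 1.64 × 2.24 × 6.45 = 23.69 ft³/s
w_4 = (42.1 − 12.0)/2 = 15.05 ft; q_4 = 2.03 × 2.50 × 15.05 = 76.38 ft³/s
Stations 1, 5 contribute zero (depth or velocity is 0).
Q = Σ qᵢ = 114.3 ft³/s

114 ft³/s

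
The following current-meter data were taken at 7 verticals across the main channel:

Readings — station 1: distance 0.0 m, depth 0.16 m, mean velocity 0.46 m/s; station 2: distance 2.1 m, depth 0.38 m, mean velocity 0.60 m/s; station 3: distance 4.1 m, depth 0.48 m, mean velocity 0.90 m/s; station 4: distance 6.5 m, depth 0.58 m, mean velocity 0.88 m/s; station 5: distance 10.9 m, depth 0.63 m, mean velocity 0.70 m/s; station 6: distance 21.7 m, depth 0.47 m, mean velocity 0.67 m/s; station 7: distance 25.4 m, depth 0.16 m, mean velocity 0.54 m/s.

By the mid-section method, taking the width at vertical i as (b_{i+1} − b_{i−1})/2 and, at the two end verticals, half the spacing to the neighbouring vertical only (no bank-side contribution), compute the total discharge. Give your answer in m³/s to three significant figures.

9.02 m³/s

w_1 = (2.1 − 0.0)/2 = 1.05 m; q_1 = 0.46 × 0.16 × 1.05 = 0.07728 m³/s
w_2 = (4.1 − 0.0)/2 = 2.05 m; q_2 = 0.60 × 0.38 × 2.05 = 0.4674 m³/s
w_3 = (6.5 − 2.1)/2 = 2.2 m; q_3 = 0.90 × 0.48 × 2.2 = 0.9504 m³/s
w_4 = (10.9 − 4.1)/2 = 3.4 m; q_4 = 0.88 × 0.58 × 3.4 = 1.735 m³/s
w_5 = (21.7 − 6.5)/2 = 7.6 m; q_5 = 0.70 × 0.63 × 7.6 = 3.352 m³/s
w_6 = (25.4 − 10.9)/2 = 7.25 m; q_6 = 0.67 × 0.47 × 7.25 = 2.283 m³/s
w_7 = (25.4 − 21.7)/2 = 1.85 m; q_7 = 0.54 × 0.16 × 1.85 = 0.1598 m³/s
Q = Σ qᵢ = 9.025 m³/s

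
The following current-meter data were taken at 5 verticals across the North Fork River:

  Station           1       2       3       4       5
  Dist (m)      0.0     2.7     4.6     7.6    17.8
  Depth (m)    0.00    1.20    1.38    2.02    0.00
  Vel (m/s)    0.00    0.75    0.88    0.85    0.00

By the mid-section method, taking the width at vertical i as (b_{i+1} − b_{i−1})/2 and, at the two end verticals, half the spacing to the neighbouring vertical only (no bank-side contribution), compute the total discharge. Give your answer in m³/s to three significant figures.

16.4 m³/s

w_2 = (4.6 − 0.0)/2 = 2.3 m; q_2 = 0.75 × 1.20 × 2.3 = 2.070 m³/s
w_3 = (7.6 − 2.7)/2 = 2.45 m; q_3 = 0.88 × 1.38 × 2.45 = 2.975 m³/s
w_4 = (17.8 − 4.6)/2 = 6.6 m; q_4 = 0.85 × 2.02 × 6.6 = 11.33 m³/s
Stations 1, 5 contribute zero (depth or velocity is 0).
Q = Σ qᵢ = 16.38 m³/s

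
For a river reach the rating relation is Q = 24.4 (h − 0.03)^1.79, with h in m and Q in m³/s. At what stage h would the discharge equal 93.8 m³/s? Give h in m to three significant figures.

h − h₀ = (Q/C)^(1/b) = (93.8/24.4)^(1/1.79) = 2.122 m
h = 0.03 + 2.122 = 2.152 m

2.15 m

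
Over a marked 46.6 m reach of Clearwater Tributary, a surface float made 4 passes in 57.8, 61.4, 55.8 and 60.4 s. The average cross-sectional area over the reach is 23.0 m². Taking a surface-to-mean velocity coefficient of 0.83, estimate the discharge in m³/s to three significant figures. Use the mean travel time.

15.1 m³/s

t̄ = (57.8 + 61.4 + 55.8 + 60.4) / 4 = 58.85 s
v_surface = L / t̄ = 46.6 / 58.85 = 0.7918 m/s
v_mean = 0.83 × 0.7918 = 0.6572 m/s
Q = A × v_mean = 23.0 × 0.6572 = 15.12 m³/s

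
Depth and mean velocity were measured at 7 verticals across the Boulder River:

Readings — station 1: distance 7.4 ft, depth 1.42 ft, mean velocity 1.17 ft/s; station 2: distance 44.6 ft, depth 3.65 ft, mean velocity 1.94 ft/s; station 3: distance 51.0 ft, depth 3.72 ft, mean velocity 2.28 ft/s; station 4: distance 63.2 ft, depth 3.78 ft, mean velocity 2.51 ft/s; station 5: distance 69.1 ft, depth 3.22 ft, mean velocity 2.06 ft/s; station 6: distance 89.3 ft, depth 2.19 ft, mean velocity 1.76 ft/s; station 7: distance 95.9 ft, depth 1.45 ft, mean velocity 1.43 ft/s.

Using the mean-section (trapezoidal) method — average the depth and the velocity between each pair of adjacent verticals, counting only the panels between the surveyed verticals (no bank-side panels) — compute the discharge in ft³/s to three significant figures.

Panel 1-2: Δb = 37.2 ft, d̄ = (1.42+3.65)/2 = 2.535, v̄ = (1.17+1.94)/2 = 1.555 → q = 37.2×2.535×1.555 = 146.6 ft³/s
Panel 2-3: Δb = 6.4 ft, d̄ = (3.65+3.72)/2 = 3.685, v̄ = (1.94+2.28)/2 = 2.11 → q = 6.4×3.685×2.11 = 49.76 ft³/s
Panel 3-4: Δb = 12.2 ft, d̄ = (3.72+3.78)/2 = 3.75, v̄ = (2.28+2.51)/2 = 2.395 → q = 12.2×3.75×2.395 = 109.6 ft³/s
Panel 4-5: Δb = 5.9 ft, d̄ = (3.78+3.22)/2 = 3.5, v̄ = (2.51+2.06)/2 = 2.285 → q = 5.9×3.5×2.285 = 47.19 ft³/s
Panel 5-6: Δb = 20.2 ft, d̄ = (3.22+2.19)/2 = 2.705, v̄ = (2.06+1.76)/2 = 1.91 → q = 20.2×2.705×1.91 = 104.4 ft³/s
Panel 6-7: Δb = 6.6 ft, d̄ = (2.19+1.45)/2 = 1.82, v̄ = (1.76+1.43)/2 = 1.595 → q = 6.6×1.82×1.595 = 19.16 ft³/s
Q = Σ q = 476.7 ft³/s

477 ft³/s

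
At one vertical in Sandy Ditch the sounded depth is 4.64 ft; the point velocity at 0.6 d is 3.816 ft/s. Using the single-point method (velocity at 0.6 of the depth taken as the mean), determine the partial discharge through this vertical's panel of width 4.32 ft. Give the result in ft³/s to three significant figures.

v̄ = v₀.₆ = 3.816 ft/s
q = v̄ × d × w = 3.816 × 4.64 × 4.32 = 76.49 ft³/s

76.5 ft³/s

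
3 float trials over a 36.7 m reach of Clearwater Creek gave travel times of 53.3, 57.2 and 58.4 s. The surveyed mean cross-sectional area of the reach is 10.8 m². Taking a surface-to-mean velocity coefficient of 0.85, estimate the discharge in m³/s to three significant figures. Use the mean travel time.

5.98 m³/s

t̄ = (53.3 + 57.2 + 58.4) / 3 = 56.3 s
v_surface = L / t̄ = 36.7 / 56.3 = 0.6519 m/s
v_mean = 0.85 × 0.6519 = 0.5541 m/s
Q = A × v_mean = 10.8 × 0.5541 = 5.984 m³/s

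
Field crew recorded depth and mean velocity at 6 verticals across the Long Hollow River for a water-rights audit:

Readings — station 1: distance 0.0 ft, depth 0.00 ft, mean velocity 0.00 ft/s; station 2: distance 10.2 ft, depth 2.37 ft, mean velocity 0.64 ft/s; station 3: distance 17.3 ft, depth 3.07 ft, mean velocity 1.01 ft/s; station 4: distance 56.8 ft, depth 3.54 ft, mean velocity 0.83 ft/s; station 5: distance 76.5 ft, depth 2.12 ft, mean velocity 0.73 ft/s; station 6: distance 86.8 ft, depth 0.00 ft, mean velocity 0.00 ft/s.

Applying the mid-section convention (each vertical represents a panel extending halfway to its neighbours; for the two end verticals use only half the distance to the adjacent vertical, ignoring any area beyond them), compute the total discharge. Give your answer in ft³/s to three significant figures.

w_2 = (17.3 − 0.0)/2 = 8.65 ft; q_2 = 0.64 × 2.37 × 8.65 = 13.12 ft³/s
w_3 = (56.8 − 10.2)/2 = 23.3 ft; q_3 = 1.01 × 3.07 × 23.3 = 72.25 ft³/s
w_4 = (76.5 − 17.3)/2 = 29.6 ft; q_4 = 0.83 × 3.54 × 29.6 = 86.97 ft³/s
w_5 = (86.8 − 56.8)/2 = 15 ft; q_5 = 0.73 × 2.12 × 15 = 23.21 ft³/s
Stations 1, 6 contribute zero (depth or velocity is 0).
Q = Σ qᵢ = 195.6 ft³/s

196 ft³/s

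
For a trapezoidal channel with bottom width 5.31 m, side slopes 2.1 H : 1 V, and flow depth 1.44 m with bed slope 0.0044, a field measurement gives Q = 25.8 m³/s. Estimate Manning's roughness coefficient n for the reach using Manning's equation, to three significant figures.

A = (b + z·y)·y = (5.31 + 2.1×1.44)×1.44 = 12.00 m²
P = b + 2y√(1+z²) = 5.31 + 2×1.44×√(1+2.1²) = 12.01 m
R = A/P = 12.00/12.01 = 0.9994 m
n = (1/Q)·A·R^(2/3)·S^(1/2) = (1/25.8) × 12.00 × 0.9996 × 0.06633 = 0.03084

0.0308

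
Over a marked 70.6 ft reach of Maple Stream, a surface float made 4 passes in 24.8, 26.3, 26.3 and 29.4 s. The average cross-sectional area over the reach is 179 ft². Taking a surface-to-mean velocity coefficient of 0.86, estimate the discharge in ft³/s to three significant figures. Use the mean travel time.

407 ft³/s

t̄ = (24.8 + 26.3 + 26.3 + 29.4) / 4 = 26.7 s
v_surface = L / t̄ = 70.6 / 26.7 = 2.644 ft/s
v_mean = 0.86 × 2.644 = 2.274 ft/s
Q = A × v_mean = 179 × 2.274 = 407.0 ft³/s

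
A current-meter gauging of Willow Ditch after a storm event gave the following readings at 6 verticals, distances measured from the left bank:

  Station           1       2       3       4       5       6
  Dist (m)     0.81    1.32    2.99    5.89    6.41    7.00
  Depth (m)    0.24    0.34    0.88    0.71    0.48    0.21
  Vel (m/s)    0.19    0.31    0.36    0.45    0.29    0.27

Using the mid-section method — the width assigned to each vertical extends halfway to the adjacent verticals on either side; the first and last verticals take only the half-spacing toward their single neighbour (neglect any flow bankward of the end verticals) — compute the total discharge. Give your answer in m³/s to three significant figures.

w_1 = (1.32 − 0.81)/2 = 0.255 m; q_1 = 0.19 × 0.24 × 0.255 = 0.01163 m³/s
w_2 = (2.99 − 0.81)/2 = 1.09 m; q_2 = 0.31 × 0.34 × 1.09 = 0.1149 m³/s
w_3 = (5.89 − 1.32)/2 = 2.285 m; q_3 = 0.36 × 0.88 × 2.285 = 0.7239 m³/s
w_4 = (6.41 − 2.99)/2 = 1.71 m; q_4 = 0.45 × 0.71 × 1.71 = 0.5463 m³/s
w_5 = (7.00 − 5.89)/2 = 0.555 m; q_5 = 0.29 × 0.48 × 0.555 = 0.07726 m³/s
w_6 = (7.00 − 6.41)/2 = 0.295 m; q_6 = 0.27 × 0.21 × 0.295 = 0.01673 m³/s
Q = Σ qᵢ = 1.491 m³/s

1.49 m³/s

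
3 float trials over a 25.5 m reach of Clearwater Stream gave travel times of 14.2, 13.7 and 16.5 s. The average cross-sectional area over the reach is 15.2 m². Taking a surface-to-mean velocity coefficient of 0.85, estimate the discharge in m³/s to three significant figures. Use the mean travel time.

t̄ = (14.2 + 13.7 + 16.5) / 3 = 14.8 s
v_surface = L / t̄ = 25.5 / 14.8 = 1.723 m/s
v_mean = 0.85 × 1.723 = 1.465 m/s
Q = A × v_mean = 15.2 × 1.465 = 22.26 m³/s

22.3 m³/s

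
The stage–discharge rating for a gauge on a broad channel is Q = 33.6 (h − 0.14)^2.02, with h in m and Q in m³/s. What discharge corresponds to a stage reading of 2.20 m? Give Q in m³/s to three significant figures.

Q = 33.6 × (2.20 − 0.14)^2.02 = 33.6 × 2.06^2.02 = 144.7 m³/s

145 m³/s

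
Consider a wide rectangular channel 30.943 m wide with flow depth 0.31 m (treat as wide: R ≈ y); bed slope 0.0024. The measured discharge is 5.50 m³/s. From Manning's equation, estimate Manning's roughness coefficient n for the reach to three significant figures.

0.0391

A = b·y = 30.943 × 0.31 = 9.592 m²
Wide channel: R ≈ y = 0.31 m
n = (1/Q)·A·R^(2/3)·S^(1/2) = (1/5.50) × 9.592 × 0.4580 × 0.04899 = 0.03914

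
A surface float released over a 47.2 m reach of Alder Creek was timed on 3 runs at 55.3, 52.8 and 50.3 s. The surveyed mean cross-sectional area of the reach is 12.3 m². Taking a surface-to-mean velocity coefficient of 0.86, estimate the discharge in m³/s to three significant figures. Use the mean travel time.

9.46 m³/s

t̄ = (55.3 + 52.8 + 50.3) / 3 = 52.8 s
v_surface = L / t̄ = 47.2 / 52.8 = 0.8939 m/s
v_mean = 0.86 × 0.8939 = 0.7688 m/s
Q = A × v_mean = 12.3 × 0.7688 = 9.456 m³/s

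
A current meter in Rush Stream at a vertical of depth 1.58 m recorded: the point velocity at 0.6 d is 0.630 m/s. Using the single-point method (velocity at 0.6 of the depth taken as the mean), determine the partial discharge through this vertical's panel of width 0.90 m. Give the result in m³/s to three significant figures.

v̄ = v₀.₆ = 0.630 m/s
q = v̄ × d × w = 0.6300 × 1.58 × 0.90 = 0.8959 m³/s

0.896 m³/s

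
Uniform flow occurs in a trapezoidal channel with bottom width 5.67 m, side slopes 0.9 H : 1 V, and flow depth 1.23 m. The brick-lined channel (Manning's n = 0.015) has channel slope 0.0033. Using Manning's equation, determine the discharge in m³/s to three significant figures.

A = (b + z·y)·y = (5.67 + 0.9×1.23)×1.23 = 8.336 m²
P = b + 2y√(1+z²) = 5.67 + 2×1.23×√(1+0.9²) = 8.980 m
R = A/P = 8.336/8.980 = 0.9283 m
Q = (1/n)·A·R^(2/3)·S^(1/2) = (1/0.015) × 8.336 × 0.9283^(2/3) × 0.0033^(1/2) = 30.38 m³/s

30.4 m³/s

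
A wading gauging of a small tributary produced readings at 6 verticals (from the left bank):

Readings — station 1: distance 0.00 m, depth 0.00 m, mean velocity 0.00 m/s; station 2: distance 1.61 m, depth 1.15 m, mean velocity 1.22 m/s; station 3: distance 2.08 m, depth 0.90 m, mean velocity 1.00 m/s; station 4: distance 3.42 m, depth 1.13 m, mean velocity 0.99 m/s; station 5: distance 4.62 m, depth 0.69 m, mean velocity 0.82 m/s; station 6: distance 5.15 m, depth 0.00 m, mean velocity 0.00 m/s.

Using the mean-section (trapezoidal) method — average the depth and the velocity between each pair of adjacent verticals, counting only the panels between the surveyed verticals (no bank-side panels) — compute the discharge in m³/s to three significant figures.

Panel 1-2: Δb = 1.61 m, d̄ = (0.00+1.15)/2 = 0.575, v̄ = (0.00+1.22)/2 = 0.61 → q = 1.61×0.575×0.61 = 0.5647 m³/s
Panel 2-3: Δb = 0.47 m, d̄ = (1.15+0.90)/2 = 1.025, v̄ = (1.22+1.00)/2 = 1.11 → q = 0.47×1.025×1.11 = 0.5347 m³/s
Panel 3-4: Δb = 1.34 m, d̄ = (0.90+1.13)/2 = 1.015, v̄ = (1.00+0.99)/2 = 0.995 → q = 1.34×1.015×0.995 = 1.353 m³/s
Panel 4-5: Δb = 1.2 m, d̄ = (1.13+0.69)/2 = 0.91, v̄ = (0.99+0.82)/2 = 0.905 → q = 1.2×0.91×0.905 = 0.9883 m³/s
Panel 5-6: Δb = 0.53 m, d̄ = (0.69+0.00)/2 = 0.345, v̄ = (0.82+0.00)/2 = 0.41 → q = 0.53×0.345×0.41 = 0.07497 m³/s
Q = Σ q = 3.516 m³/s

3.52 m³/s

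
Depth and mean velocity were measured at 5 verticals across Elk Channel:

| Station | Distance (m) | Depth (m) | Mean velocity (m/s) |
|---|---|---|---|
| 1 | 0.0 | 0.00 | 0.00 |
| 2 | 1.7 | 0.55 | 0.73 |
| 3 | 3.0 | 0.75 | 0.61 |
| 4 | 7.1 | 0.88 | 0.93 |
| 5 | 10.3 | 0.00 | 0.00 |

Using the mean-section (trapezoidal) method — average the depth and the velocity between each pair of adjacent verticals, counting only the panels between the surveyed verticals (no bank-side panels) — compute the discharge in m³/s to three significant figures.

Panel 1-2: Δb = 1.7 m, d̄ = (0.00+0.55)/2 = 0.275, v̄ = (0.00+0.73)/2 = 0.365 → q = 1.7×0.275×0.365 = 0.1706 m³/s
Panel 2-3: Δb = 1.3 m, d̄ = (0.55+0.75)/2 = 0.65, v̄ = (0.73+0.61)/2 = 0.67 → q = 1.3×0.65×0.67 = 0.5662 m³/s
Panel 3-4: Δb = 4.1 m, d̄ = (0.75+0.88)/2 = 0.815, v̄ = (0.61+0.93)/2 = 0.77 → q = 4.1×0.815×0.77 = 2.573 m³/s
Panel 4-5: Δb = 3.2 m, d̄ = (0.88+0.00)/2 = 0.44, v̄ = (0.93+0.00)/2 = 0.465 → q = 3.2×0.44×0.465 = 0.6547 m³/s
Q = Σ q = 3.964 m³/s

3.96 m³/s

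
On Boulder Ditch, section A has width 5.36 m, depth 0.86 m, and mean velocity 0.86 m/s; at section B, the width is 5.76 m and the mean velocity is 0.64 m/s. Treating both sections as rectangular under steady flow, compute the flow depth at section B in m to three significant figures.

1.08 m

Q = A₁V₁ = (5.36×0.86) × 0.86 = 3.964 m³/s
d₂ = Q/(b₂ V₂) = 3.964/(5.76×0.64) = 1.075 m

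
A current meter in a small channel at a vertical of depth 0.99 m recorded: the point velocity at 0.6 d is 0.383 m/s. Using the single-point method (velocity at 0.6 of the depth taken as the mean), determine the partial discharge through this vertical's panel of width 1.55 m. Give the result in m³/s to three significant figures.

v̄ = v₀.₆ = 0.383 m/s
q = v̄ × d × w = 0.3830 × 0.99 × 1.55 = 0.5877 m³/s

0.588 m³/s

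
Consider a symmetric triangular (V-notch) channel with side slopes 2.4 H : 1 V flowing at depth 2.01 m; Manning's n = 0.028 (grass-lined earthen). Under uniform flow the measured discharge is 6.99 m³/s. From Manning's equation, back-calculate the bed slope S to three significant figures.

0.000450

A = z·y² = 2.4×2.01² = 9.696 m²
P = 2y√(1+z²) = 2×2.01×√(1+2.4²) = 10.45 m
R = A/P = 9.696/10.45 = 0.9277 m
S = (Q·n / (1·A·R^(2/3)))² = (6.99×0.028 / (1×9.696×0.9512))² = 0.0004503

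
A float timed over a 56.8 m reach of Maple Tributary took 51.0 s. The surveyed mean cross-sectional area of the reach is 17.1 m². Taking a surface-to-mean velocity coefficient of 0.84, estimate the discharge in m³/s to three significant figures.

16.0 m³/s

v_surface = L / t̄ = 56.8 / 51 = 1.114 m/s
v_mean = 0.84 × 1.114 = 0.9355 m/s
Q = A × v_mean = 17.1 × 0.9355 = 16.00 m³/s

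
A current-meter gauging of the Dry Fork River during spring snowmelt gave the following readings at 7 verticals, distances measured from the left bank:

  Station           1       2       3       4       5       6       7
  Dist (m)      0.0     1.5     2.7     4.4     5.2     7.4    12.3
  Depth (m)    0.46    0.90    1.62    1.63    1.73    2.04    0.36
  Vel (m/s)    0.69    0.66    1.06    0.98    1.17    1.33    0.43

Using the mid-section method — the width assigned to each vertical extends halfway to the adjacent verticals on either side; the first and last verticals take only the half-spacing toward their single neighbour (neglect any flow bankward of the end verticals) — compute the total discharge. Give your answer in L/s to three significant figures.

18600 L/s

w_1 = (1.5 − 0.0)/2 = 0.75 m; q_1 = 0.69 × 0.46 × 0.75 = 0.2381 m³/s
w_2 = (2.7 − 0.0)/2 = 1.35 m; q_2 = 0.66 × 0.90 × 1.35 = 0.8019 m³/s
w_3 = (4.4 − 1.5)/2 = 1.45 m; q_3 = 1.06 × 1.62 × 1.45 = 2.490 m³/s
w_4 = (5.2 − 2.7)/2 = 1.25 m; q_4 = 0.98 × 1.63 × 1.25 = 1.997 m³/s
w_5 = (7.4 − 4.4)/2 = 1.5 m; q_5 = 1.17 × 1.73 × 1.5 = 3.036 m³/s
w_6 = (12.3 − 5.2)/2 = 3.55 m; q_6 = 1.33 × 2.04 × 3.55 = 9.632 m³/s
w_7 = (12.3 − 7.4)/2 = 2.45 m; q_7 = 0.43 × 0.36 × 2.45 = 0.3793 m³/s
Q = Σ qᵢ = 18.57 m³/s
= 18.57 × 1000 = 18570 L/s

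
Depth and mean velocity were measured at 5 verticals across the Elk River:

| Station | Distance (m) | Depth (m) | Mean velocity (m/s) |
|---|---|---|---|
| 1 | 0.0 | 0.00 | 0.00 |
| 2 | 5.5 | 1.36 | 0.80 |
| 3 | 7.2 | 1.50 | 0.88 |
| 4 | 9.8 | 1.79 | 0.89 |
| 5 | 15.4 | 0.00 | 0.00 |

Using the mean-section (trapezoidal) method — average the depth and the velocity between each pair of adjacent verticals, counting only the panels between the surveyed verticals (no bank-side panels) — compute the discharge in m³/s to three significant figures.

Panel 1-2: Δb = 5.5 m, d̄ = (0.00+1.36)/2 = 0.68, v̄ = (0.00+0.80)/2 = 0.4 → q = 5.5×0.68×0.4 = 1.496 m³/s
Panel 2-3: Δb = 1.7 m, d̄ = (1.36+1.50)/2 = 1.43, v̄ = (0.80+0.88)/2 = 0.84 → q = 1.7×1.43×0.84 = 2.042 m³/s
Panel 3-4: Δb = 2.6 m, d̄ = (1.50+1.79)/2 = 1.645, v̄ = (0.88+0.89)/2 = 0.885 → q = 2.6×1.645×0.885 = 3.785 m³/s
Panel 4-5: Δb = 5.6 m, d̄ = (1.79+0.00)/2 = 0.895, v̄ = (0.89+0.00)/2 = 0.445 → q = 5.6×0.895×0.445 = 2.230 m³/s
Q = Σ q = 9.554 m³/s

9.55 m³/s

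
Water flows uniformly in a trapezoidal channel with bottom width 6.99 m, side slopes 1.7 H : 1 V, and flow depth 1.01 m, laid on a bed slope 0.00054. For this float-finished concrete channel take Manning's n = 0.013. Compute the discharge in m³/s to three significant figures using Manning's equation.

A = (b + z·y)·y = (6.99 + 1.7×1.01)×1.01 = 8.794 m²
P = b + 2y√(1+z²) = 6.99 + 2×1.01×√(1+1.7²) = 10.97 m
R = A/P = 8.794/10.97 = 0.8014 m
Q = (1/n)·A·R^(2/3)·S^(1/2) = (1/0.013) × 8.794 × 0.8014^(2/3) × 0.00054^(1/2) = 13.56 m³/s

13.6 m³/s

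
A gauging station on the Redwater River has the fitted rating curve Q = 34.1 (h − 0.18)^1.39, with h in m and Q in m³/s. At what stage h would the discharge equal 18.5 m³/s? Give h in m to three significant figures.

0.824 m

h − h₀ = (Q/C)^(1/b) = (18.5/34.1)^(1/1.39) = 0.6441 m
h = 0.18 + 0.6441 = 0.8241 m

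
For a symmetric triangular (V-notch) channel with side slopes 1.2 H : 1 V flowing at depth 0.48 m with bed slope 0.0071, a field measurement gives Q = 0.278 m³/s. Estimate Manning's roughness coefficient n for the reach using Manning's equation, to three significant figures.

0.0271

A = z·y² = 1.2×0.48² = 0.2765 m²
P = 2y√(1+z²) = 2×0.48×√(1+1.2²) = 1.500 m
R = A/P = 0.2765/1.500 = 0.1844 m
n = (1/Q)·A·R^(2/3)·S^(1/2) = (1/0.278) × 0.2765 × 0.3239 × 0.08426 = 0.02715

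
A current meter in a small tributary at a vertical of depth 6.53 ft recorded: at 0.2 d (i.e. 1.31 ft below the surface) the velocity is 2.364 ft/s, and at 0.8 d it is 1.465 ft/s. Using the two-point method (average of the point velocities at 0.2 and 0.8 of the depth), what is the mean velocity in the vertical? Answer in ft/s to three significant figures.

1.91 ft/s

v̄ = (2.364 + 1.465) / 2 = 1.915 ft/s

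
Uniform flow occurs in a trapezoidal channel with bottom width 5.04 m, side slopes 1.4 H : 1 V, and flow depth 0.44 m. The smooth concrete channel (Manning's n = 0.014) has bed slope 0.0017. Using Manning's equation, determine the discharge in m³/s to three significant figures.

3.84 m³/s

A = (b + z·y)·y = (5.04 + 1.4×0.44)×0.44 = 2.489 m²
P = b + 2y√(1+z²) = 5.04 + 2×0.44×√(1+1.4²) = 6.554 m
R = A/P = 2.489/6.554 = 0.3797 m
Q = (1/n)·A·R^(2/3)·S^(1/2) = (1/0.014) × 2.489 × 0.3797^(2/3) × 0.0017^(1/2) = 3.843 m³/s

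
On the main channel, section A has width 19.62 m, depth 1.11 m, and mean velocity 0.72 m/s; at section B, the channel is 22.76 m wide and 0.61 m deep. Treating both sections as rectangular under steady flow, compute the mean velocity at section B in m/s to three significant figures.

1.13 m/s

Q = A₁V₁ = (19.62×1.11) × 0.72 = 15.68 m³/s
A₂ = 22.76 × 0.61 = 13.88 m²
V₂ = Q/A₂ = 15.68/13.88 = 1.129 m/s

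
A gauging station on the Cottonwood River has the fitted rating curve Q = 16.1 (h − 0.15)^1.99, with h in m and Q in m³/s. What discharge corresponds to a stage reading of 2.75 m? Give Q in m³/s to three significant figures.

108 m³/s

Q = 16.1 × (2.75 − 0.15)^1.99 = 16.1 × 2.6^1.99 = 107.8 m³/s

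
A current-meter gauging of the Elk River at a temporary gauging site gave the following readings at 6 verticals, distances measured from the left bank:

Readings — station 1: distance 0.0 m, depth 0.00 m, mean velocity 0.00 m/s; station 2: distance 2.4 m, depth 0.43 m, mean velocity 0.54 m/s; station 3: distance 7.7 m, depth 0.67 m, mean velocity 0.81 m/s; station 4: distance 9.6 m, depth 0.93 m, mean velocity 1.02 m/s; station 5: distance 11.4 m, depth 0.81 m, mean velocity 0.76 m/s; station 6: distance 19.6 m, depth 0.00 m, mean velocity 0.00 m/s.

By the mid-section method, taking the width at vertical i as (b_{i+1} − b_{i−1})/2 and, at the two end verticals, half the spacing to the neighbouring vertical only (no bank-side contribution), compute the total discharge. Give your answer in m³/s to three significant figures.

w_2 = (7.7 − 0.0)/2 = 3.85 m; q_2 = 0.54 × 0.43 × 3.85 = 0.8940 m³/s
w_3 = (9.6 − 2.4)/2 = 3.6 m; q_3 = 0.81 × 0.67 × 3.6 = 1.954 m³/s
w_4 = (11.4 − 7.7)/2 = 1.85 m; q_4 = 1.02 × 0.93 × 1.85 = 1.755 m³/s
w_5 = (19.6 − 9.6)/2 = 5 m; q_5 = 0.76 × 0.81 × 5 = 3.078 m³/s
Stations 1, 6 contribute zero (depth or velocity is 0).
Q = Σ qᵢ = 7.681 m³/s

7.68 m³/s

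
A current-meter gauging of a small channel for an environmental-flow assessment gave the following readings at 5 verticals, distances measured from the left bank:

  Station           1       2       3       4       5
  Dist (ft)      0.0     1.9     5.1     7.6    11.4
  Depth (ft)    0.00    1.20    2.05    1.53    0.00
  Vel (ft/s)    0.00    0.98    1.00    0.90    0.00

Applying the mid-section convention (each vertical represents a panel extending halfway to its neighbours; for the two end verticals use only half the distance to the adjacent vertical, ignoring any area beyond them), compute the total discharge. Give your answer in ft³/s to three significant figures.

13.2 ft³/s

w_2 = (5.1 − 0.0)/2 = 2.55 ft; q_2 = 0.98 × 1.20 × 2.55 = 2.999 ft³/s
w_3 = (7.6 − 1.9)/2 = 2.85 ft; q_3 = 1.00 × 2.05 × 2.85 = 5.843 ft³/s
w_4 = (11.4 − 5.1)/2 = 3.15 ft; q_4 = 0.90 × 1.53 × 3.15 = 4.338 ft³/s
Stations 1, 5 contribute zero (depth or velocity is 0).
Q = Σ qᵢ = 13.18 ft³/s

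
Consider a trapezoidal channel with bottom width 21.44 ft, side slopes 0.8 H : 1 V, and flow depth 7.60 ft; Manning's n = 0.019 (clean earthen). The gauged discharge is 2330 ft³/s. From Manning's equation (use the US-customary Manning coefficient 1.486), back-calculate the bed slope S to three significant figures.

A = (b + z·y)·y = (21.44 + 0.8×7.60)×7.60 = 209.2 ft²
P = b + 2y√(1+z²) = 21.44 + 2×7.60×√(1+0.8²) = 40.91 ft
R = A/P = 209.2/40.91 = 5.113 ft
S = (Q·n / (1.486·A·R^(2/3)))² = (2330×0.019 / (1.486×209.2×2.968))² = 0.002303

0.00230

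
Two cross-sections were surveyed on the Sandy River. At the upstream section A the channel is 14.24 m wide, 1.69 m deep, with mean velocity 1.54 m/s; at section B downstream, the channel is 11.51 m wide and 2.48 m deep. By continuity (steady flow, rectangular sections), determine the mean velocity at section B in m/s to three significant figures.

Q = A₁V₁ = (14.24×1.69) × 1.54 = 37.06 m³/s
A₂ = 11.51 × 2.48 = 28.54 m²
V₂ = Q/A₂ = 37.06/28.54 = 1.298 m/s

1.30 m/s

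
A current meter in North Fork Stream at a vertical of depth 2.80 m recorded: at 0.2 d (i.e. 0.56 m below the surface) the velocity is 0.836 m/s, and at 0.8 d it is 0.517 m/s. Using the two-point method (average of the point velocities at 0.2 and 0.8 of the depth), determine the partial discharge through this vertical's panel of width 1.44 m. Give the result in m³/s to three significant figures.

v̄ = (0.836 + 0.517) / 2 = 0.6765 m/s
q = v̄ × d × w = 0.6765 × 2.80 × 1.44 = 2.728 m³/s

2.73 m³/s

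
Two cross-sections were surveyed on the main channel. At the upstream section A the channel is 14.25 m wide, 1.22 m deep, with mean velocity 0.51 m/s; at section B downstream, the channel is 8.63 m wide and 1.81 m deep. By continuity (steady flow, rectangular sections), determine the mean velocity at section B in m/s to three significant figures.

Q = A₁V₁ = (14.25×1.22) × 0.51 = 8.866 m³/s
A₂ = 8.63 × 1.81 = 15.62 m²
V₂ = Q/A₂ = 8.866/15.62 = 0.5676 m/s

0.568 m/s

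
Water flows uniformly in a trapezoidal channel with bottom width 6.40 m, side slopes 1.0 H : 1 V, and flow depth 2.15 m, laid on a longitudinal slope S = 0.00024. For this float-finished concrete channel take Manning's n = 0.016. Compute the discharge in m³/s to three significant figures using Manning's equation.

A = (b + z·y)·y = (6.40 + 1.0×2.15)×2.15 = 18.38 m²
P = b + 2y√(1+z²) = 6.40 + 2×2.15×√(1+1.0²) = 12.48 m
R = A/P = 18.38/12.48 = 1.473 m
Q = (1/n)·A·R^(2/3)·S^(1/2) = (1/0.016) × 18.38 × 1.473^(2/3) × 0.00024^(1/2) = 23.04 m³/s

23.0 m³/s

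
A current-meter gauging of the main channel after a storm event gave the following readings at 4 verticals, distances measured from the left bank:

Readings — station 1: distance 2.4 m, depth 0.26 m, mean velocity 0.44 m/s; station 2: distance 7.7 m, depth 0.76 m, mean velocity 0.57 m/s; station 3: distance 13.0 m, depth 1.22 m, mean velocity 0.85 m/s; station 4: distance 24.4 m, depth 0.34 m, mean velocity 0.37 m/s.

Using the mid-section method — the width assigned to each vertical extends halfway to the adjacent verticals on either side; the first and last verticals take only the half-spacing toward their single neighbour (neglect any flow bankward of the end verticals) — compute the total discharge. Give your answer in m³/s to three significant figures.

w_1 = (7.7 − 2.4)/2 = 2.65 m; q_1 = 0.44 × 0.26 × 2.65 = 0.3032 m³/s
w_2 = (13.0 − 2.4)/2 = 5.3 m; q_2 = 0.57 × 0.76 × 5.3 = 2.296 m³/s
w_3 = (24.4 − 7.7)/2 = 8.35 m; q_3 = 0.85 × 1.22 × 8.35 = 8.659 m³/s
w_4 = (24.4 − 13.0)/2 = 5.7 m; q_4 = 0.37 × 0.34 × 5.7 = 0.7171 m³/s
Q = Σ qᵢ = 11.98 m³/s

12.0 m³/s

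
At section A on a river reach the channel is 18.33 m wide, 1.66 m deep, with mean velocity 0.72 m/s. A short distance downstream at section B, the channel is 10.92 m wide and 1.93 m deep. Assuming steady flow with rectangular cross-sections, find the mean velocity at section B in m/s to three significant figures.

Q = A₁V₁ = (18.33×1.66) × 0.72 = 21.91 m³/s
A₂ = 10.92 × 1.93 = 21.08 m²
V₂ = Q/A₂ = 21.91/21.08 = 1.039 m/s

1.04 m/s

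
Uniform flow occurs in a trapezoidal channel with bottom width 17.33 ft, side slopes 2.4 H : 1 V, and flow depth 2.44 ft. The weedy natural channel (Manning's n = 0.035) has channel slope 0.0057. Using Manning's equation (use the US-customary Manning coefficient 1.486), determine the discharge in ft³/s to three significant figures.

A = (b + z·y)·y = (17.33 + 2.4×2.44)×2.44 = 56.57 ft²
P = b + 2y√(1+z²) = 17.33 + 2×2.44×√(1+2.4²) = 30.02 ft
R = A/P = 56.57/30.02 = 1.885 ft
Q = (1.486/n)·A·R^(2/3)·S^(1/2) = (1.486/0.035) × 56.57 × 1.885^(2/3) × 0.0057^(1/2) = 276.7 ft³/s

277 ft³/s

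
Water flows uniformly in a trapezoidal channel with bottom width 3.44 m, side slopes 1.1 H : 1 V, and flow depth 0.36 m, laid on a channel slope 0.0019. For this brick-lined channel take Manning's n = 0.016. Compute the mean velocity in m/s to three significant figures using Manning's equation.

A = (b + z·y)·y = (3.44 + 1.1×0.36)×0.36 = 1.381 m²
P = b + 2y√(1+z²) = 3.44 + 2×0.36×√(1+1.1²) = 4.510 m
R = A/P = 1.381/4.510 = 0.3062 m
Q = (1/n)·A·R^(2/3)·S^(1/2) = (1/0.016) × 1.381 × 0.3062^(2/3) × 0.0019^(1/2) = 1.709 m³/s
V = Q/A = 1.709/1.381 = 1.238 m/s

1.24 m/s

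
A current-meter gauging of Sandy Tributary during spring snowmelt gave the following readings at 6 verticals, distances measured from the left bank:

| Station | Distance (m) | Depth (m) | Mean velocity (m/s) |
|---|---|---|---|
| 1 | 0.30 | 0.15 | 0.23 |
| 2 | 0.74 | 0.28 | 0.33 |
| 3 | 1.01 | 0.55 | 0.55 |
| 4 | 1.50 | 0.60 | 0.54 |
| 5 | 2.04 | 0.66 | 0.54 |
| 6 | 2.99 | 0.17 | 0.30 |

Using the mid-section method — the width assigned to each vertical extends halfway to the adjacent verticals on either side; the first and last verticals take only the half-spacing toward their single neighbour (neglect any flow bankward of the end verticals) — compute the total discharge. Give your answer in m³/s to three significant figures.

0.612 m³/s

w_1 = (0.74 − 0.30)/2 = 0.22 m; q_1 = 0.23 × 0.15 × 0.22 = 0.007590 m³/s
w_2 = (1.01 − 0.30)/2 = 0.355 m; q_2 = 0.33 × 0.28 × 0.355 = 0.03280 m³/s
w_3 = (1.50 − 0.74)/2 = 0.38 m; q_3 = 0.55 × 0.55 × 0.38 = 0.1150 m³/s
w_4 = (2.04 − 1.01)/2 = 0.515 m; q_4 = 0.54 × 0.60 × 0.515 = 0.1669 m³/s
w_5 = (2.99 − 1.50)/2 = 0.745 m; q_5 = 0.54 × 0.66 × 0.745 = 0.2655 m³/s
w_6 = (2.99 − 2.04)/2 = 0.475 m; q_6 = 0.30 × 0.17 × 0.475 = 0.02423 m³/s
Q = Σ qᵢ = 0.6119 m³/s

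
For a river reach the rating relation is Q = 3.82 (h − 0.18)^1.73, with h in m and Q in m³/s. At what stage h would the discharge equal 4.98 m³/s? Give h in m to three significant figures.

1.35 m

h − h₀ = (Q/C)^(1/b) = (4.98/3.82)^(1/1.73) = 1.166 m
h = 0.18 + 1.166 = 1.346 m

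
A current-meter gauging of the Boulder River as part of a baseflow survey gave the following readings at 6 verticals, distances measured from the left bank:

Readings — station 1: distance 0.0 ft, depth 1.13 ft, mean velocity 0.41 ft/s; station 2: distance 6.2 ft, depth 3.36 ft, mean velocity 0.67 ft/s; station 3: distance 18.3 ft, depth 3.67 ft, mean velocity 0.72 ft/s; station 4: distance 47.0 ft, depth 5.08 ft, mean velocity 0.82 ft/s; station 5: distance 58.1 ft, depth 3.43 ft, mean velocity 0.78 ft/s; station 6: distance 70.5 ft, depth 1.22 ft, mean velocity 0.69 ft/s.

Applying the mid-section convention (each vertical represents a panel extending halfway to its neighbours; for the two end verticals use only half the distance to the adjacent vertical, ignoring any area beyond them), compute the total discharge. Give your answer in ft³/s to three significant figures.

195 ft³/s

w_1 = (6.2 − 0.0)/2 = 3.1 ft; q_1 = 0.41 × 1.13 × 3.1 = 1.436 ft³/s
w_2 = (18.3 − 0.0)/2 = 9.15 ft; q_2 = 0.67 × 3.36 × 9.15 = 20.60 ft³/s
w_3 = (47.0 − 6.2)/2 = 20.4 ft; q_3 = 0.72 × 3.67 × 20.4 = 53.90 ft³/s
w_4 = (58.1 − 18.3)/2 = 19.9 ft; q_4 = 0.82 × 5.08 × 19.9 = 82.90 ft³/s
w_5 = (70.5 − 47.0)/2 = 11.75 ft; q_5 = 0.78 × 3.43 × 11.75 = 31.44 ft³/s
w_6 = (70.5 − 58.1)/2 = 6.2 ft; q_6 = 0.69 × 1.22 × 6.2 = 5.219 ft³/s
Q = Σ qᵢ = 195.5 ft³/s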